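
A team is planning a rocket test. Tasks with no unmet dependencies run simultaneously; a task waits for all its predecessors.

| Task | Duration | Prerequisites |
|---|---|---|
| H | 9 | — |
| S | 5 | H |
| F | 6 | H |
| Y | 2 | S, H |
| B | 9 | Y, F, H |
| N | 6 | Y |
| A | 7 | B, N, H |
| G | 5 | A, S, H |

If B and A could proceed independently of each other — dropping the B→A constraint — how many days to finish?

34

With the dependency in place, H→S→Y→B→A→G = 9+5+2+9+7+5 = 37 sets the finish at 37 days.
Without B→A, A's earliest start moves from 25 to 22.
After: H→S→Y→N→A→G = 9+5+2+6+7+5 = 34 → 34 days.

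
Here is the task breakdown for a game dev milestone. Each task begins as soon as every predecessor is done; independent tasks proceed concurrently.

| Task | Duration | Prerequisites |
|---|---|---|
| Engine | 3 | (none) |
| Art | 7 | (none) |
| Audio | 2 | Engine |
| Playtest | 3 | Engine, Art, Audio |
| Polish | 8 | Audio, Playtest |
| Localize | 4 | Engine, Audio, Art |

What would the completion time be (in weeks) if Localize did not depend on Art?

18

With the dependency in place, Art→Playtest→Polish = 7+3+8 = 18 sets the finish at 18 weeks.
Without Art→Localize, Localize's earliest start moves from 7 to 5.
The longest chain is now Art→Playtest→Polish = 7+3+8 = 18, so the project takes 18 weeks.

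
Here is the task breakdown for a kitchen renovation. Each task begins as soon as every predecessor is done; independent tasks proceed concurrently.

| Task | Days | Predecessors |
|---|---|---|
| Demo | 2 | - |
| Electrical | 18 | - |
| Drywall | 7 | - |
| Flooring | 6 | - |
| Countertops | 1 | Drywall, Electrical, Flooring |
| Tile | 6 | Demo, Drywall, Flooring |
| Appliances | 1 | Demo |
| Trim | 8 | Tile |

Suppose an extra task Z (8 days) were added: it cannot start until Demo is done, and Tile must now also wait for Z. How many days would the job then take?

24

Originally the job takes 21 days.
With Z inserted, Tile now waits for max(Demo, Drywall, Flooring, Z).
New critical path: Demo→Z→Tile→Trim = 2+8+6+8 = 24 ⇒ 24 days.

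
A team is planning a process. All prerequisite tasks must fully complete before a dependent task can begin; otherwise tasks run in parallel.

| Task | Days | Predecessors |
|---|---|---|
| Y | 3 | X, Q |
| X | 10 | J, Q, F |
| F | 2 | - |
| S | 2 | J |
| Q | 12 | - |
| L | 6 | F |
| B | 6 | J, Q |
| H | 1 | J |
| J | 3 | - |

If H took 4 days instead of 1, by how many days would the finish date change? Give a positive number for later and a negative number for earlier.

0

The binding path is Q→X→Y = 12+10+3 = 25; finish at 25 days.
H is off the critical path — its longest chain is 4 days, giving 21 of slack.
That remains the longest chain; total 25 days.
Change in finish: 25 − 25 = +0 days.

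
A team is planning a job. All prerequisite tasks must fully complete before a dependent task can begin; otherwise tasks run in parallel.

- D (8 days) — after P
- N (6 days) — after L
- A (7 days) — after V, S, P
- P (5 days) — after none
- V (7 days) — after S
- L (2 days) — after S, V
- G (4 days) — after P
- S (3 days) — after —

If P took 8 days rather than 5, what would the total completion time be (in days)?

18

As given, the longest chain is S→V→L→N = 3+7+2+6 = 18, so the finish is 18 days.
The longest path through P is only 13 days, so P has float 5.
No other chain overtakes it, so the finish is 18 days.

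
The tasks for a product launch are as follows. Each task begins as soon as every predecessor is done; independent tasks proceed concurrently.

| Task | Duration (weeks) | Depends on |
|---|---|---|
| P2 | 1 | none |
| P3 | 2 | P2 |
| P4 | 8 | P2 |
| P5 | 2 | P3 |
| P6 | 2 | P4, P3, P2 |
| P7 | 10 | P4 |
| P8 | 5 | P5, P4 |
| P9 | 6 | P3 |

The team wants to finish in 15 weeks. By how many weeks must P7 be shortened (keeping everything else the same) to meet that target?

4

Current finish: 19 weeks; target: 15.
P7 is on every critical path, so each week cut from P7 cuts the finish by one (this holds down to a finish of 14).
Need 19 − 15 = 4 weeks off P7 → P7 becomes 6 weeks, finish becomes 15.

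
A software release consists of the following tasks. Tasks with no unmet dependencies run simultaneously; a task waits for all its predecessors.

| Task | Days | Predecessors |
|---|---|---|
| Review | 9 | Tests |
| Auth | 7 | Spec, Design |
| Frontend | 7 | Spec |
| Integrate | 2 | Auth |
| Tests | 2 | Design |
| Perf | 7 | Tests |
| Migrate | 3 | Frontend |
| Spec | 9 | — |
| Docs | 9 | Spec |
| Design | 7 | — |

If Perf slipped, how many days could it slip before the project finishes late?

Spec→Frontend→Migrate = 9+7+3 = 19 sets the makespan at 19 days.
Longest path through Perf: 16 days (earliest finish 16, latest finish 19).
Float = 19 − 16 = 3.

3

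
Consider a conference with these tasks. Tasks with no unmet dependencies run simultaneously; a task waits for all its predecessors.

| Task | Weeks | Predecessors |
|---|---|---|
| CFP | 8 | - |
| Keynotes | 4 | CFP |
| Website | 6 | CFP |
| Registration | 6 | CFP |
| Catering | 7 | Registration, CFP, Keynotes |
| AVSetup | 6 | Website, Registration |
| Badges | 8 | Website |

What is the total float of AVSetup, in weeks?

2

CFP→Website→Badges = 8+6+8 = 22 sets the makespan at 22 weeks.
Longest path through AVSetup: 20 weeks (earliest finish 20, latest finish 22).
Float = 22 − 20 = 2.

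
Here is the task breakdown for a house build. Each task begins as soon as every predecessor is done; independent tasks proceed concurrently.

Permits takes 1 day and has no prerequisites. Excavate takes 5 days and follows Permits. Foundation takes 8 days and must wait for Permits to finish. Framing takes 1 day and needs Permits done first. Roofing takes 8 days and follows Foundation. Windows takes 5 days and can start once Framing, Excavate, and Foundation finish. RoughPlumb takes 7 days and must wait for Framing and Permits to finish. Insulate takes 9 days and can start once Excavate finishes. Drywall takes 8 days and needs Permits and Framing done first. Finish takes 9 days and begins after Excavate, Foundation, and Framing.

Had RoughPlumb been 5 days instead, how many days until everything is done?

18

Baseline: Permits→Foundation→Finish = 1+8+9 = 18 → 18 days.
The longest path through RoughPlumb is only 9 days, so RoughPlumb has float 9.
The critical path is still Permits→Foundation→Finish; finish is now 18 days.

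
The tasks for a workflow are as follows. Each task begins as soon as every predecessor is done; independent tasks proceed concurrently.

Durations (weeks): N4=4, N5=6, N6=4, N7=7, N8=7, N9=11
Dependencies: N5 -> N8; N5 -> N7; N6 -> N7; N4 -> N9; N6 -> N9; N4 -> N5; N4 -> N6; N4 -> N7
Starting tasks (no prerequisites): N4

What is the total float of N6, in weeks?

The longest chain is N4→N6→N9 = 4+4+11 = 19; overall finish 19 weeks.
The longest chain containing N6 totals 19 weeks.
Float = 19 − 19 = 0.

0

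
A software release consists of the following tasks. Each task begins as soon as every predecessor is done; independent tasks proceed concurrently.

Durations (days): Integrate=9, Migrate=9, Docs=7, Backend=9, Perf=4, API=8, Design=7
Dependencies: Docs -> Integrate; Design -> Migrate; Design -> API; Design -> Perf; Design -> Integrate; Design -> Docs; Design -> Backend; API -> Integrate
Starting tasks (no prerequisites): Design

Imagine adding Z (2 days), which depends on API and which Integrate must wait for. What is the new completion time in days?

26

Originally the schedule takes 24 days.
With Z inserted, Integrate now waits for max(Design, Docs, API, Z).
New critical path: Design→API→Z→Integrate = 7+8+2+9 = 26 ⇒ 26 days.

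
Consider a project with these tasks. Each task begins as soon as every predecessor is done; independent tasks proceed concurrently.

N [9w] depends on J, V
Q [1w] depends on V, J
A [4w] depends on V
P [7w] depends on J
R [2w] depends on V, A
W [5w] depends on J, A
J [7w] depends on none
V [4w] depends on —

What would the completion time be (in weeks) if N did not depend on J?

14

Original critical path: J→N = 7+9 = 16 ⇒ 16 weeks.
Without J→N, N's earliest start moves from 7 to 4.
After: J→P = 7+7 = 14 → 14 weeks.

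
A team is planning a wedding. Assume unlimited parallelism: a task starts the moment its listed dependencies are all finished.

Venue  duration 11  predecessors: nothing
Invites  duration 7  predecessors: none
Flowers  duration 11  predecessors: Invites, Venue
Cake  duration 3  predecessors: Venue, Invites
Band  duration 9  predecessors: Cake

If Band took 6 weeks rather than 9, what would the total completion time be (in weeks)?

22

Actual critical path: Venue→Cake→Band = 11+3+9 = 23 ⇒ 23 weeks.
Since Band is critical, the -3 change carries straight to that chain (now 20 weeks).
The binding chain switches to Venue→Flowers = 11+11 = 22; finish 22 weeks.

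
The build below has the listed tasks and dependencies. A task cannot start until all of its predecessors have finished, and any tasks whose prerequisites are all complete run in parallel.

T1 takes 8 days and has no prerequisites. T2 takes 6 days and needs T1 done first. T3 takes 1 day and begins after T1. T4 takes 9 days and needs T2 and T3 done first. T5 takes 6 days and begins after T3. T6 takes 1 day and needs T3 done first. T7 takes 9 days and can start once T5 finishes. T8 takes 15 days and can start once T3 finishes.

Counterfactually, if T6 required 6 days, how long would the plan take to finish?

Critical path before the change: T1→T3→T5→T7 = 8+1+6+9 = 24 giving 24 days.
The longest path through T6 is only 10 days, so T6 has float 14.
The critical path is still T1→T3→T5→T7; finish is now 24 days.

24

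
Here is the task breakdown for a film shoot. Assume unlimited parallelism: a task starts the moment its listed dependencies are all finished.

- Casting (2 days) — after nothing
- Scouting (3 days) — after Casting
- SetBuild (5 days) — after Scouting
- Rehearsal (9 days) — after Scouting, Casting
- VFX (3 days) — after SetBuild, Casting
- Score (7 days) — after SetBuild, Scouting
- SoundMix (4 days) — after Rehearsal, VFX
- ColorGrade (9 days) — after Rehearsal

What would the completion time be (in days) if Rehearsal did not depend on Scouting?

With the dependency in place, Casting→Scouting→Rehearsal→ColorGrade = 2+3+9+9 = 23 sets the finish at 23 days.
Without Scouting→Rehearsal, Rehearsal's earliest start moves from 5 to 2.
New critical path: Casting→Rehearsal→ColorGrade = 2+9+9 = 20 ⇒ 20 days.

20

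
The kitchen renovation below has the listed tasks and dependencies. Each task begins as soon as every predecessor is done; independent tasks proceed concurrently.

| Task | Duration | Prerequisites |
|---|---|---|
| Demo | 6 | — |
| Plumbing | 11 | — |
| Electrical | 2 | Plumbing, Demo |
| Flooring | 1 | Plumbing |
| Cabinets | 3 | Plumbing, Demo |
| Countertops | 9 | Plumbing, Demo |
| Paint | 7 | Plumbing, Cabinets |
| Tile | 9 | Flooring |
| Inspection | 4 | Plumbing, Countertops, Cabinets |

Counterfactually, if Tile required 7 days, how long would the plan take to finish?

As given, the longest chain is Plumbing→Countertops→Inspection = 11+9+4 = 24, so the finish is 24 days.
Tile has 3 days of float (longest path through it is 21).
That remains the longest chain; total 24 days.

24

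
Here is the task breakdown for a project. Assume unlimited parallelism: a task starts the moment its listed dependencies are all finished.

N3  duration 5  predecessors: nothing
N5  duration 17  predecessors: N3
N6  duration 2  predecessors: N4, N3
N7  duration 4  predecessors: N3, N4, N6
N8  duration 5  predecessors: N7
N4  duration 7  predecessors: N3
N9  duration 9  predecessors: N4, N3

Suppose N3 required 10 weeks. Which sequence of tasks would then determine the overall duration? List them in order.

N3, N4, N6, N7, N8

Actual critical path: N3→N4→N6→N7→N8 = 5+7+2+4+5 = 23 ⇒ 23 weeks.
N3 is on the critical path; changing it to 10 makes that path 28 weeks.
That remains the longest chain; total 28 weeks.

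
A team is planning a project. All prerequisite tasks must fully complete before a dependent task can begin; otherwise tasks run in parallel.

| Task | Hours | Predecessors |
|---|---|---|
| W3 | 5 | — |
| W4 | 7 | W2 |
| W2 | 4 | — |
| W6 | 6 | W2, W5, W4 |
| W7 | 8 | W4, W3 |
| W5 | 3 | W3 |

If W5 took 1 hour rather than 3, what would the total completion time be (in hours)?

Critical path before the change: W2→W4→W7 = 4+7+8 = 19 giving 19 hours.
The longest path through W5 is only 14 hours, so W5 has float 5.
The critical path is still W2→W4→W7; finish is now 19 hours.

19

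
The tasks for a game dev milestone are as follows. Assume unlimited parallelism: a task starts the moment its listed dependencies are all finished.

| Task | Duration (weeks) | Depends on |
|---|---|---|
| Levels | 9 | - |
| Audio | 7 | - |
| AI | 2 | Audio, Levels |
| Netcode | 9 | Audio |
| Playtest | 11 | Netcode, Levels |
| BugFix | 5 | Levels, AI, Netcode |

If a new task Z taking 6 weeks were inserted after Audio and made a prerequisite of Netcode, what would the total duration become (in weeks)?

Originally the schedule takes 27 weeks.
With Z inserted, Netcode now waits for max(Audio, Z).
New critical path: Audio→Z→Netcode→Playtest = 7+6+9+11 = 33 ⇒ 33 weeks.

33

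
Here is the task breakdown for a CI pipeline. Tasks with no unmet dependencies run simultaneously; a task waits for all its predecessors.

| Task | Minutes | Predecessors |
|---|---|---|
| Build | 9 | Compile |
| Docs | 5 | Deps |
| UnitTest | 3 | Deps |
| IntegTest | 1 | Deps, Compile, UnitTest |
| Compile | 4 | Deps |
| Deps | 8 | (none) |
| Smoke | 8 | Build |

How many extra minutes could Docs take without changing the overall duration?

16

Deps→Compile→Build→Smoke = 8+4+9+8 = 29 sets the makespan at 29 minutes.
Longest path through Docs: 13 minutes (earliest finish 13, latest finish 29).
Float = 29 − 13 = 16.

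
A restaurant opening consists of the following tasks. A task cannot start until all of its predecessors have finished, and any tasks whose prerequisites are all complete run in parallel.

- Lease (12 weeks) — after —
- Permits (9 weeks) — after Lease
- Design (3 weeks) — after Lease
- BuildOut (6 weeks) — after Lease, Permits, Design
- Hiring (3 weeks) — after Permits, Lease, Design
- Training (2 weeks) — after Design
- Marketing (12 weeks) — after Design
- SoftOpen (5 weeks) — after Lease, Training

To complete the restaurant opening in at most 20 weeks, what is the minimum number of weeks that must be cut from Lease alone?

Current finish: 27 weeks; target: 20.
Lease is on every critical path, so each week cut from Lease cuts the finish by one (this holds down to a finish of 16).
Need 27 − 20 = 7 weeks off Lease → Lease becomes 5 weeks, finish becomes 20.

7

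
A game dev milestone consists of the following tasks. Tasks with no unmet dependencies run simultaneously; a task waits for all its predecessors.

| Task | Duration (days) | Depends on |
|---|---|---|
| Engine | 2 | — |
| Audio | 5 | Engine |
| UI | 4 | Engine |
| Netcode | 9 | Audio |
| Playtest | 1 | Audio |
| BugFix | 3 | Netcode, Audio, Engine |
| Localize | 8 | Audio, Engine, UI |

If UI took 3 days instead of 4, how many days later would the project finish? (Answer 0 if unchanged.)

Critical path before the change: Engine→Audio→Netcode→BugFix = 2+5+9+3 = 19 giving 19 days.
The longest path through UI is only 14 days, so UI has float 5.
That remains the longest chain; total 19 days.
Change in finish: 19 − 19 = +0 days.

0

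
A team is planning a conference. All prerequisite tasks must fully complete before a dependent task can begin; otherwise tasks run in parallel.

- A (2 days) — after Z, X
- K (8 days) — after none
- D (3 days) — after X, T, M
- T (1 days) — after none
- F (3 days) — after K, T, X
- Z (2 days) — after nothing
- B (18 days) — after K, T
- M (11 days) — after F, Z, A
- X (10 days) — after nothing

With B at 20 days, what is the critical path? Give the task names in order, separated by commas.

Critical path before the change: X→F→M→D = 10+3+11+3 = 27 giving 27 days.
B has 1 day of float (longest path through it is 26).
The binding chain switches to K→B = 8+20 = 28; finish 28 days.

K, B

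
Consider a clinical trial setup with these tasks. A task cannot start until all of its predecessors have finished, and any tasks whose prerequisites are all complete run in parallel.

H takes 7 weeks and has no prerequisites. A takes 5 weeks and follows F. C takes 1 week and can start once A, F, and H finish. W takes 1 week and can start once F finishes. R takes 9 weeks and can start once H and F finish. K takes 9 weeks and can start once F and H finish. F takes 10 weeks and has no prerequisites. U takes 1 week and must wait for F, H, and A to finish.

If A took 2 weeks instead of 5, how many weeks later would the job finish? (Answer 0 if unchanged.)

Actual critical path: F→R = 10+9 = 19 ⇒ 19 weeks.
A has 3 weeks of float (longest path through it is 16).
The critical path is still F→R; finish is now 19 weeks.
Change in finish: 19 − 19 = +0 weeks.

0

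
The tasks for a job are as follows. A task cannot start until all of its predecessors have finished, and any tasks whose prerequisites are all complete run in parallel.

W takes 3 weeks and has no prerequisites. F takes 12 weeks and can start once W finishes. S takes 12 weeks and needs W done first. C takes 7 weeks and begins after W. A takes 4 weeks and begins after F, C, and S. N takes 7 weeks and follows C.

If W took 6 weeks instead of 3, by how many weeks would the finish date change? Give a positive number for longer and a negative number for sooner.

Actual critical path: W→F→A = 3+12+4 = 19 ⇒ 19 weeks.
W is on the critical path; changing it to 6 makes that path 22 weeks.
That remains the longest chain; total 22 weeks.
Change in finish: 22 − 19 = +3 weeks.

3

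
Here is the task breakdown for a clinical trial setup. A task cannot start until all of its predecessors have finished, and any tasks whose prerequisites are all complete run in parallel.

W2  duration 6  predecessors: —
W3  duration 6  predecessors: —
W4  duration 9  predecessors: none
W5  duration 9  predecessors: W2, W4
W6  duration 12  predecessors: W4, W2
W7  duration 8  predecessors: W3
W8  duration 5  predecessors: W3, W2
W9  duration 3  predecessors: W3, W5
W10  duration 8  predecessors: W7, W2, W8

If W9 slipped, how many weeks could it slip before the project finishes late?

1

The longest chain is W3→W7→W10 = 6+8+8 = 22; overall finish 22 weeks.
The longest chain containing W9 totals 21 weeks.
Slack of W9 = 19 − 18 = 1 week.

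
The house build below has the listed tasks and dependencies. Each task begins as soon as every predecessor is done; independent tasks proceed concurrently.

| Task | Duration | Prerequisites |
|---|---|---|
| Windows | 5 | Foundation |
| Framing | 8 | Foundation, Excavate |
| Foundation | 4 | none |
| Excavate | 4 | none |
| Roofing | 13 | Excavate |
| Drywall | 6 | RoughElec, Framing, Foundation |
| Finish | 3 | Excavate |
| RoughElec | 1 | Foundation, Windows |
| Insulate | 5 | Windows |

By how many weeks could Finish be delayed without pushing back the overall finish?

The longest chain is Excavate→Framing→Drywall = 4+8+6 = 18; overall finish 18 weeks.
Finish finishes as early as 7 and must finish by 18.
Slack of Finish = 15 − 4 = 11 weeks.

11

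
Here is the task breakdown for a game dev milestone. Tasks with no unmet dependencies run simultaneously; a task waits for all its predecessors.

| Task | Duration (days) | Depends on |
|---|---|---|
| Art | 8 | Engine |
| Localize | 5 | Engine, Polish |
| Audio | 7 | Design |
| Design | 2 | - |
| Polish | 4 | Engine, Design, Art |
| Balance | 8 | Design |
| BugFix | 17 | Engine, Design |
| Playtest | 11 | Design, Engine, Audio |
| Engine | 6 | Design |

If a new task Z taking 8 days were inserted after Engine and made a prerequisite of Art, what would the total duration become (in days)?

33

Originally the project takes 25 days.
With Z inserted, Art now waits for max(Engine, Z).
New critical path: Design→Engine→Z→Art→Polish→Localize = 2+6+8+8+4+5 = 33 ⇒ 33 days.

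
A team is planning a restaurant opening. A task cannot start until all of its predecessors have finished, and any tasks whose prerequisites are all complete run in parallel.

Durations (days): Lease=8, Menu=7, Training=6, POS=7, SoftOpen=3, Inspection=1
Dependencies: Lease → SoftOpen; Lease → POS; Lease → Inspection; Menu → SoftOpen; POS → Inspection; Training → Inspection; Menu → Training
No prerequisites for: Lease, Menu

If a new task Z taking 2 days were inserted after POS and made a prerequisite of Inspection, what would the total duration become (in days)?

Originally the job takes 16 days.
With Z inserted, Inspection now waits for max(Training, POS, Lease, Z).
New critical path: Lease→POS→Z→Inspection = 8+7+2+1 = 18 ⇒ 18 days.

18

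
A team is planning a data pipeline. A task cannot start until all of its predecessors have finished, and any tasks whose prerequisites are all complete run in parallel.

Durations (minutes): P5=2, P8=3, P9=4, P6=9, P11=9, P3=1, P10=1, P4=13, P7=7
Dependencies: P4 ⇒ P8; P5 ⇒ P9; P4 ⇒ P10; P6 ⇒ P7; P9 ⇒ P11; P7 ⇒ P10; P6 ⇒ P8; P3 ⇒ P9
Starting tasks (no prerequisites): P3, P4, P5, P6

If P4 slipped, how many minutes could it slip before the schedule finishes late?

P6→P7→P10 = 9+7+1 = 17 sets the makespan at 17 minutes.
Longest path through P4: 16 minutes (earliest finish 13, latest finish 14).
So P4 can slip 14 − 13 = 1 minute.

1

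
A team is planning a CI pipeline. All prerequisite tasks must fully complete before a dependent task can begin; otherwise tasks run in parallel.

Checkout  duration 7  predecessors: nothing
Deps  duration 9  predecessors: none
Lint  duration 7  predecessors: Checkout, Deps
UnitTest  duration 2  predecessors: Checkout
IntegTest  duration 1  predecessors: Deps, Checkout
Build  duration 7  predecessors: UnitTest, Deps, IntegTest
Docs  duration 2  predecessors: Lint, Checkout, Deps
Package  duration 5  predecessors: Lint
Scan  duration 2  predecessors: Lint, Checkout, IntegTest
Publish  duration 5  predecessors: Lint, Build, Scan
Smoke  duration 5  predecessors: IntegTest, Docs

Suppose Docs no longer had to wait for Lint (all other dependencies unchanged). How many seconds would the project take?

Original critical path: Deps→Lint→Docs→Smoke = 9+7+2+5 = 23 ⇒ 23 seconds.
Without Lint→Docs, Docs's earliest start moves from 16 to 9.
After: Deps→Lint→Scan→Publish = 9+7+2+5 = 23 → 23 seconds.

23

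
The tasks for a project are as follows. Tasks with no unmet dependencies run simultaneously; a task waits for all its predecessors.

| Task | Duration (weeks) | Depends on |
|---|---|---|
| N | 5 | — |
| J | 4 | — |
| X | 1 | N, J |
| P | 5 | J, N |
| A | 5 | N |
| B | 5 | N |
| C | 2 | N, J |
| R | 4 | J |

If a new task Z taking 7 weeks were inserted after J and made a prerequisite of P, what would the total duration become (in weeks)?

Originally the job takes 10 weeks.
With Z inserted, P now waits for max(J, N, Z).
New critical path: J→Z→P = 4+7+5 = 16 ⇒ 16 weeks.

16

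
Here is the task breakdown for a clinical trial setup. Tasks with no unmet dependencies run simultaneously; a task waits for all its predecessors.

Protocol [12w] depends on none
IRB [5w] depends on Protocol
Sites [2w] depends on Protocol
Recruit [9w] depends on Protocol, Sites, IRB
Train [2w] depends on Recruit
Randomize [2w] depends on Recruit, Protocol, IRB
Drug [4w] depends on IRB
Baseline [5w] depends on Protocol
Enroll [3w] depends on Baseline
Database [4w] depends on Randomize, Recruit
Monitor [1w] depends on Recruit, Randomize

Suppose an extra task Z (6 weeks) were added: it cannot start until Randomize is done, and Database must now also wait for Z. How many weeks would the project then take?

38

Originally the project takes 32 weeks.
With Z inserted, Database now waits for max(Randomize, Recruit, Z).
New critical path: Protocol→IRB→Recruit→Randomize→Z→Database = 12+5+9+2+6+4 = 38 ⇒ 38 weeks.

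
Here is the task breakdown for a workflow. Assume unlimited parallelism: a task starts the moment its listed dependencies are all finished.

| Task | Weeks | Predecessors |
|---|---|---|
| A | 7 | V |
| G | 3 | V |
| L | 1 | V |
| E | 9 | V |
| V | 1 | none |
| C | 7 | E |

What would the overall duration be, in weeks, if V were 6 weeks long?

22

Baseline: V→E→C = 1+9+7 = 17 → 17 weeks.
V is on the critical path; changing it to 6 makes that path 22 weeks.
The critical path is still V→E→C; finish is now 22 weeks.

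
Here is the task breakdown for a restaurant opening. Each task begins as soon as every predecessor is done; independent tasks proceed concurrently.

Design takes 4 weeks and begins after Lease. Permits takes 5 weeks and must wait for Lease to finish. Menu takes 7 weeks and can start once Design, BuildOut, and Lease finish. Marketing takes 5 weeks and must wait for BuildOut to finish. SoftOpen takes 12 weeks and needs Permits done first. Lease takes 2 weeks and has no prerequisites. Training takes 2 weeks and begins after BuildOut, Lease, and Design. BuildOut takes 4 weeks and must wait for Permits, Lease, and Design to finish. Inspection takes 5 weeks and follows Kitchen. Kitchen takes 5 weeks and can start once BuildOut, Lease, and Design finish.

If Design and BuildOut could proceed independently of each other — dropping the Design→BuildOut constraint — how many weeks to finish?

Before: longest chain Lease→Permits→BuildOut→Kitchen→Inspection = 2+5+4+5+5 = 21, finish 21.
Dropping Design→BuildOut doesn't change BuildOut's earliest start (7); another predecessor still binds.
New critical path: Lease→Permits→BuildOut→Kitchen→Inspection = 2+5+4+5+5 = 21 ⇒ 21 weeks.

21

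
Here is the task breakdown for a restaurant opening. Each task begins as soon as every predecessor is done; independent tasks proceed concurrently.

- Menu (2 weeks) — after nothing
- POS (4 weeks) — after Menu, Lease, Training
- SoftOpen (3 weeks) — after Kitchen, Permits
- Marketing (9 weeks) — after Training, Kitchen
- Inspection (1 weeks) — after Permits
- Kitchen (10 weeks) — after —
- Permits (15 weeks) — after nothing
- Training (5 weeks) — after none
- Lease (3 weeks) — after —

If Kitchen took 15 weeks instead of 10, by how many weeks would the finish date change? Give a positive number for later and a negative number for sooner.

5

Critical path before the change: Kitchen→Marketing = 10+9 = 19 giving 19 weeks.
Since Kitchen is critical, the +5 change carries straight to that chain (now 24 weeks).
No other chain overtakes it, so the finish is 24 weeks.
Change in finish: 24 − 19 = +5 weeks.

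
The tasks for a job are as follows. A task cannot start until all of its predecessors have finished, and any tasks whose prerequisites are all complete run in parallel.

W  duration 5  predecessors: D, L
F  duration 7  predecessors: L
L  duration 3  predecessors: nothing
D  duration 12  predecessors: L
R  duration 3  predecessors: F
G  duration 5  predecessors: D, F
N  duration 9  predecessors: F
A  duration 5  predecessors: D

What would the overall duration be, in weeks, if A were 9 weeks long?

The binding path is L→D→A = 3+12+5 = 20; finish at 20 weeks.
Since A is critical, the +4 change carries straight to that chain (now 24 weeks).
No other chain overtakes it, so the finish is 24 weeks.

24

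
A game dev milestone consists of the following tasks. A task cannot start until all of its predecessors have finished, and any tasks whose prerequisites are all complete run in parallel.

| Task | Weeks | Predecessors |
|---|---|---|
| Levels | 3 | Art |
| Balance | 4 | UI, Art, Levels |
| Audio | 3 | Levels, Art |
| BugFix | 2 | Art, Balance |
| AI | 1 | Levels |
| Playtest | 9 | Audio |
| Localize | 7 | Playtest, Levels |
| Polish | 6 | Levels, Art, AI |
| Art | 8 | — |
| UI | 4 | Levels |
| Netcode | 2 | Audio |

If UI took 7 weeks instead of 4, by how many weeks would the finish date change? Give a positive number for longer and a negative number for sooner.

As given, the longest chain is Art→Levels→Audio→Playtest→Localize = 8+3+3+9+7 = 30, so the finish is 30 weeks.
UI has 9 weeks of float (longest path through it is 21).
That remains the longest chain; total 30 weeks.
Change in finish: 30 − 30 = +0 weeks.

0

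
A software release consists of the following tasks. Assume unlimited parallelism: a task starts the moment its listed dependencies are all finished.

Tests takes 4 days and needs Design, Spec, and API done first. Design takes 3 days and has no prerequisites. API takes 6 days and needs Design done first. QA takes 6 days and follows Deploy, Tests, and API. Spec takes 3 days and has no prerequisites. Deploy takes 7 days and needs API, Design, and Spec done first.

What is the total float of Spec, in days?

Critical path: Design→API→Deploy→QA = 3+6+7+6 = 22, so the finish is 22 days.
Spec finishes as early as 3 and must finish by 9.
So Spec can slip 9 − 3 = 6 days.

6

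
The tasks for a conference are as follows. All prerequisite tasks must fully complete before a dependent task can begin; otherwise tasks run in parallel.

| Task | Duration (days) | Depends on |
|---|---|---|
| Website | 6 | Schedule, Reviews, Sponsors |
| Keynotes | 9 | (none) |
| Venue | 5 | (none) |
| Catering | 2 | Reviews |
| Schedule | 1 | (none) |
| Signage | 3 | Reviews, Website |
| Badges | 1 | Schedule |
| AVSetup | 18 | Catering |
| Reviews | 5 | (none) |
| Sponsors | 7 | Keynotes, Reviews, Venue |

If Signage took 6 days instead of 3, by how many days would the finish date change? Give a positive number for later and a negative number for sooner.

3

Baseline: Keynotes→Sponsors→Website→Signage = 9+7+6+3 = 25 → 25 days.
Signage is on the critical path; changing it to 6 makes that path 28 days.
The critical path is still Keynotes→Sponsors→Website→Signage; finish is now 28 days.
Change in finish: 28 − 25 = +3 days.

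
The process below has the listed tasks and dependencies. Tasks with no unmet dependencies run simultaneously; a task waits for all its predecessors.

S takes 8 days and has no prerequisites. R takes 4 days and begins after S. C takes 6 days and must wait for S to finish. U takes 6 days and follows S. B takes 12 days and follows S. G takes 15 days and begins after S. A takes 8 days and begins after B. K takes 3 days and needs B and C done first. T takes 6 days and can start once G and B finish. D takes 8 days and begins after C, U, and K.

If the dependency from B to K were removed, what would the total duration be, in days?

Before: longest chain S→B→K→D = 8+12+3+8 = 31, finish 31.
Without B→K, K's earliest start moves from 20 to 14.
New critical path: S→G→T = 8+15+6 = 29 ⇒ 29 days.

29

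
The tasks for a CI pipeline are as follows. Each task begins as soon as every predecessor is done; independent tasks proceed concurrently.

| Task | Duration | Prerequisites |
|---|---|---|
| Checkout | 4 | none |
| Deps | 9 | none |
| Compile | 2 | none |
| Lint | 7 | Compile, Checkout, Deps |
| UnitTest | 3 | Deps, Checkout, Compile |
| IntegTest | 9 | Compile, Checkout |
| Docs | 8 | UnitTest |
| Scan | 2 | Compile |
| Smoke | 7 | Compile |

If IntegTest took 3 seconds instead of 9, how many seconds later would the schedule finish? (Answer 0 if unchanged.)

Baseline: Deps→UnitTest→Docs = 9+3+8 = 20 → 20 seconds.
IntegTest has 7 seconds of float (longest path through it is 13).
No other chain overtakes it, so the finish is 20 seconds.
Change in finish: 20 − 20 = +0 seconds.

0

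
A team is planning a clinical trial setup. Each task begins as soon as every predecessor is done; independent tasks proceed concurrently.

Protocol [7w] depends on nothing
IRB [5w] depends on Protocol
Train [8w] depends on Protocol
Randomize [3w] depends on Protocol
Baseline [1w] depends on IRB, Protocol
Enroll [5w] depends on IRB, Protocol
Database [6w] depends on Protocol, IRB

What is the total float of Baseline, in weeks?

5

The longest chain is Protocol→IRB→Database = 7+5+6 = 18; overall finish 18 weeks.
Baseline finishes as early as 13 and must finish by 18.
Slack of Baseline = 17 − 12 = 5 weeks.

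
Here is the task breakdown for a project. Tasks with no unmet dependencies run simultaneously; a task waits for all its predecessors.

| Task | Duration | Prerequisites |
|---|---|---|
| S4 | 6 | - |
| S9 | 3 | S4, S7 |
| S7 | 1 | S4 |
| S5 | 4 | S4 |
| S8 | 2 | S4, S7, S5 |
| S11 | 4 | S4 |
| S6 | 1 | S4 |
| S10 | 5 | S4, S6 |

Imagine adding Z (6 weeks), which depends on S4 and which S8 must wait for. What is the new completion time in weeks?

Originally the plan takes 12 weeks.
With Z inserted, S8 now waits for max(S4, S7, S5, Z).
New critical path: S4→Z→S8 = 6+6+2 = 14 ⇒ 14 weeks.

14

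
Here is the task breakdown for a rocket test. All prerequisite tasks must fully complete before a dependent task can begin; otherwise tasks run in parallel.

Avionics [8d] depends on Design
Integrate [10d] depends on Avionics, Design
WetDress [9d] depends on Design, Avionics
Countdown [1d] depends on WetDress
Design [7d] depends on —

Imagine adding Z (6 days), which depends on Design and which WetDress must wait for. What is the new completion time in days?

Originally the rocket test takes 25 days.
With Z inserted, WetDress now waits for max(Design, Avionics, Z).
New critical path: Design→Avionics→WetDress→Countdown = 7+8+9+1 = 25 ⇒ 25 days.

25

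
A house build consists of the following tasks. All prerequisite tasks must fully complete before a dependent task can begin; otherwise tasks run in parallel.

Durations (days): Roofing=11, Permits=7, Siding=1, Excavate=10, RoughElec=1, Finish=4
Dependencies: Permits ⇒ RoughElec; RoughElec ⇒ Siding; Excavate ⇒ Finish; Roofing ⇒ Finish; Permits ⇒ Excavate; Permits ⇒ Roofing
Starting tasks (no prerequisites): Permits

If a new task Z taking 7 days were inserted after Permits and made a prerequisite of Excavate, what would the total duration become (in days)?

Originally the job takes 22 days.
With Z inserted, Excavate now waits for max(Permits, Z).
New critical path: Permits→Z→Excavate→Finish = 7+7+10+4 = 28 ⇒ 28 days.

28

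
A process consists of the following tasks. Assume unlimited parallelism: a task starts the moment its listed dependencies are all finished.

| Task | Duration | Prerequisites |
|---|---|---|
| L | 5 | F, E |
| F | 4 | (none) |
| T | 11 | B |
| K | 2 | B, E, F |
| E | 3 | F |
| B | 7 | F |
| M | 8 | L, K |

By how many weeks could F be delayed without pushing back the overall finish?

0

The longest chain is F→B→T = 4+7+11 = 22; overall finish 22 weeks.
Longest path through F: 22 weeks (earliest finish 4, latest finish 4).
So F can slip 4 − 4 = 0 weeks.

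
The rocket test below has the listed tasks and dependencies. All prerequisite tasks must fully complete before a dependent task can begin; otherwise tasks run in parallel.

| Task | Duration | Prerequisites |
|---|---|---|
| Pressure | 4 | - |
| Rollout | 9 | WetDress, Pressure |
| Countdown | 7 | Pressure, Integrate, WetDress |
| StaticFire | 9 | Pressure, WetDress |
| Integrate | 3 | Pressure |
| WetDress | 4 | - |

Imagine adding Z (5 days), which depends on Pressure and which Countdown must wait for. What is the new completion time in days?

16

Originally the schedule takes 14 days.
With Z inserted, Countdown now waits for max(Pressure, Integrate, WetDress, Z).
New critical path: Pressure→Z→Countdown = 4+5+7 = 16 ⇒ 16 days.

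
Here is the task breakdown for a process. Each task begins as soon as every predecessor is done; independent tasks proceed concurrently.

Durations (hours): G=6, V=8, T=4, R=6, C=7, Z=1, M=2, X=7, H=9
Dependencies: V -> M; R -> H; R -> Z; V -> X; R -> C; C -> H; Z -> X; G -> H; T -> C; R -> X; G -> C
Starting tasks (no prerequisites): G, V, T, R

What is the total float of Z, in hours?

The longest chain is G→C→H = 6+7+9 = 22; overall finish 22 hours.
The longest chain containing Z totals 14 hours.
Slack of Z = 14 − 6 = 8 hours.

8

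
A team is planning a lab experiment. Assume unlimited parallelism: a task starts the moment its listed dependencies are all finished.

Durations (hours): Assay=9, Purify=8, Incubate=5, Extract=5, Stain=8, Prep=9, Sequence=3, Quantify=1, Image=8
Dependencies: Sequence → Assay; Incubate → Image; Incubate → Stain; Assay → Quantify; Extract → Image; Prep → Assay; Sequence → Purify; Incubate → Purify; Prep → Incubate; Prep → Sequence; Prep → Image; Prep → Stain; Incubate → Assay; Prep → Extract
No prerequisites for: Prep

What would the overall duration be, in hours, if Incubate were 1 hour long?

Actual critical path: Prep→Incubate→Assay→Quantify = 9+5+9+1 = 24 ⇒ 24 hours.
Incubate lies on that path, so at 1 hour the path becomes 20 hours.
New critical path: Prep→Extract→Image = 9+5+8 = 22 ⇒ 22 hours.

22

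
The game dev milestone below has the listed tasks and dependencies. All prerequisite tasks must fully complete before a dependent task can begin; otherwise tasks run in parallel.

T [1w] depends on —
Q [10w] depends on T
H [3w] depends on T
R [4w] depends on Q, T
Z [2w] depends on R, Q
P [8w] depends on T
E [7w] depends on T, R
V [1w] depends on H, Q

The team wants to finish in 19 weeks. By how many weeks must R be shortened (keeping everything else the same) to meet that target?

3

Current finish: 22 weeks; target: 19.
R is on every critical path, so each week cut from R cuts the finish by one (this holds down to a finish of 19).
Need 22 − 19 = 3 weeks off R → R becomes 1 week, finish becomes 19.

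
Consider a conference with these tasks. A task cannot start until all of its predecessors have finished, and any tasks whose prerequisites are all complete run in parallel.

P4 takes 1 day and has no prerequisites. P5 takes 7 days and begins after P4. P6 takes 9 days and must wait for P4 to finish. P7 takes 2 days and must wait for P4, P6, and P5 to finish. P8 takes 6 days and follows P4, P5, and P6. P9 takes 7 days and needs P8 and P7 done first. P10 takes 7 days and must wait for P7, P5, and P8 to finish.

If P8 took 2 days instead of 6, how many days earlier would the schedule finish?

4

The binding path is P4→P6→P8→P9 = 1+9+6+7 = 23; finish at 23 days.
P8 lies on that path, so at 2 days the path becomes 19 days.
Now P4→P6→P7→P9 = 1+9+2+7 = 19 is longest, so the finish becomes 19 days.
Change in finish: 19 − 23 = -4 days.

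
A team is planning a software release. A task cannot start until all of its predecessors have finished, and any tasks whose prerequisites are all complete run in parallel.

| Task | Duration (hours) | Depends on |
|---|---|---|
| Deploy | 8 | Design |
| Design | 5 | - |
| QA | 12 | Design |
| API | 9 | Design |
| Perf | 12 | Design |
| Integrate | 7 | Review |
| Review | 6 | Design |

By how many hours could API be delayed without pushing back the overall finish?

Design→Review→Integrate = 5+6+7 = 18 sets the makespan at 18 hours.
The longest chain containing API totals 14 hours.
Slack of API = 9 − 5 = 4 hours.

4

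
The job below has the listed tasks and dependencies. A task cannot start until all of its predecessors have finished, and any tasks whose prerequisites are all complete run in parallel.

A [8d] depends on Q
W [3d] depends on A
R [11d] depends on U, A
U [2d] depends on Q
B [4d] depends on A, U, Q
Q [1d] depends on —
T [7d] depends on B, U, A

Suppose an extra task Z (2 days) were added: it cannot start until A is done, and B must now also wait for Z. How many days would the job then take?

Originally the job takes 20 days.
With Z inserted, B now waits for max(A, U, Q, Z).
New critical path: Q→A→Z→B→T = 1+8+2+4+7 = 22 ⇒ 22 days.

22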